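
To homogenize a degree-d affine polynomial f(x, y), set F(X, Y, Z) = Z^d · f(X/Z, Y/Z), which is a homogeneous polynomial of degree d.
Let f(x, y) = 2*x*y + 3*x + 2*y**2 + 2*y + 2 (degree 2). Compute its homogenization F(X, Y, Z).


F(X, Y, Z) = 2*X*Y + 3*X*Z + 2*Y**2 + 2*Y*Z + 2*Z**2

deg(f) = 2.
Substitute x = X/Z, y = Y/Z into f, then multiply by Z^2.
  monomial 2·x^1·y^1 ↦ 2·X^1·Y^1·Z^0.
  monomial 3·x^1·y^0 ↦ 3·X^1·Y^0·Z^1.
  monomial 2·x^0·y^2 ↦ 2·X^0·Y^2·Z^0.
  monomial 2·x^0·y^1 ↦ 2·X^0·Y^1·Z^1.
  monomial 2·x^0·y^0 ↦ 2·X^0·Y^0·Z^2.
Collecting: F(X, Y, Z) = 2*X*Y + 3*X*Z + 2*Y**2 + 2*Y*Z + 2*Z**2.


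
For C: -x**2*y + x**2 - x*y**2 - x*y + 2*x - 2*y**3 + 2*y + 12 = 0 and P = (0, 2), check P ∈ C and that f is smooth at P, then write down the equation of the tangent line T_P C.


Tangent line at P: -4*x - 22*y + 44 = 0.

Step 1: f(0, 2) = 0, so P lies on C.
Step 2: partial derivatives
  f_x(x, y) = -2*x*y + 2*x - y**2 - y + 2, f_y(x, y) = -x**2 - 2*x*y - x - 6*y**2 + 2.
  f_x(P) = -4, f_y(P) = -22 (gradient nonzero, so P is smooth).
Step 3: tangent line at P: -4·(x − 0) + -22·(y − 2) = 0.
Expanding: -4*x - 22*y + 44 = 0.


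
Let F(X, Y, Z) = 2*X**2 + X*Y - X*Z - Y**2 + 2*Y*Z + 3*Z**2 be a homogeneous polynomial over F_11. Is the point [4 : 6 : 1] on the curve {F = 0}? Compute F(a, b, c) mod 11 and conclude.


F(4,6,1) ≡ 9 (mod 11); P is NOT on the curve.

Evaluate F(4, 6, 1) term-by-term (mod 11).
  2*X**2 ↦ 2·16·1·1 = 32
  X*Y ↦ 1·4·6·1 = 24
  -X*Z ↦ -1·4·1·1 = -4
  -Y**2 ↦ -1·1·36·1 = -36
  2*Y*Z ↦ 2·1·6·1 = 12
  3*Z**2 ↦ 3·1·1·1 = 3
Sum: F(4, 6, 1) = (32) + (24) + (-4) + (-36) + (12) + (3) = 31.
Reducing mod 11: 31 ≡ 9 (mod 11).
Since F(a, b, c) ≡ 9 ≠ 0 (mod 11), P does NOT lie on the curve.


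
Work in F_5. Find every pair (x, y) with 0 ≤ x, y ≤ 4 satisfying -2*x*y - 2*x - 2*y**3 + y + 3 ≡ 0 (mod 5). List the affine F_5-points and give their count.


Affine F_5-points: {(3, 1), (4, 0), (4, 2), (4, 3)}; count = 4.

For each of the 25 pairs (x, y) ∈ F_5², evaluate f(x, y) mod 5. Record the zeros.
  x = 0: [0↦3, 1↦2, 2↦4, 3↦2, 4↦4]  zeros at y ∈ ∅
  x = 1: [0↦1, 1↦3, 2↦3, 3↦4, 4↦4]  zeros at y ∈ ∅
  x = 2: [0↦4, 1↦4, 2↦2, 3↦1, 4↦4]  zeros at y ∈ ∅
  x = 3: [0↦2, 1↦0, 2↦1, 3↦3, 4↦4]  zeros at y ∈ {1}
  x = 4: [0↦0, 1↦1, 2↦0, 3↦0, 4↦4]  zeros at y ∈ {0, 2, 3}
Collecting zeros: affine points = {(3, 1), (4, 0), (4, 2), (4, 3)}.
Total count |C(F_5)_aff| = 4.


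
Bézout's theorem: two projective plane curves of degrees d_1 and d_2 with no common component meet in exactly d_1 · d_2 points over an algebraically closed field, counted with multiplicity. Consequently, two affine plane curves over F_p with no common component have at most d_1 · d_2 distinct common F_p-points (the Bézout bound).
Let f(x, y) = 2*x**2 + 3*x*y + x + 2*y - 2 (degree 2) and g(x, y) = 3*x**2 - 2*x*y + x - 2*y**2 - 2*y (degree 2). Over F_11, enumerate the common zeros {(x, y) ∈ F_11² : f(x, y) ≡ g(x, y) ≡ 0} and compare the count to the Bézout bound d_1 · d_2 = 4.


Common zeros: {(5, 4), (10, 10)}; count = 2; Bézout bound = 4.

deg(f) = 2, deg(g) = 2, so Bézout bound = 4.
Scan x ∈ F_11. For each x, list the y ∈ F_11 with f(x, y) ≡ 0 and those with g(x, y) ≡ 0 (mod 11); the common zeros in that column are the intersection.
  x = 0: f ≡ 0 at y ∈ {1}; g ≡ 0 at y ∈ {0, 10}; common: ∅.
  x = 1: f ≡ 0 at y ∈ {2}; g ≡ 0 at y ∈ {4, 5}; common: ∅.
  x = 2: f ≡ 0 at y ∈ {10}; g ≡ 0 at y ∈ {3, 5}; common: ∅.
  x = 3: f ≡ 0 at y ∈ ∅; g ≡ 0 at y ∈ ∅; common: ∅.
  x = 4: f ≡ 0 at y ∈ {7}; g ≡ 0 at y ∈ ∅; common: ∅.
  x = 5: f ≡ 0 at y ∈ {4}; g ≡ 0 at y ∈ {1, 4}; common: {4}.
  x = 6: f ≡ 0 at y ∈ {5}; g ≡ 0 at y ∈ ∅; common: ∅.
  x = 7: f ≡ 0 at y ∈ {7}; g ≡ 0 at y ∈ {0, 3}; common: ∅.
  x = 8: f ≡ 0 at y ∈ {5}; g ≡ 0 at y ∈ ∅; common: ∅.
  x = 9: f ≡ 0 at y ∈ {1}; g ≡ 0 at y ∈ ∅; common: ∅.
  x = 10: f ≡ 0 at y ∈ {10}; g ≡ 0 at y ∈ {1, 10}; common: {10}.
Collecting: common zeros = {(5, 4), (10, 10)}, so the count is 2.
Comparison with the Bézout bound: 2 ≤ 4 = deg(f)·deg(g), as expected for curves with no common component (the affine F_11-count falls short of the bound because intersections may lie at infinity, over extension fields, or carry multiplicity).


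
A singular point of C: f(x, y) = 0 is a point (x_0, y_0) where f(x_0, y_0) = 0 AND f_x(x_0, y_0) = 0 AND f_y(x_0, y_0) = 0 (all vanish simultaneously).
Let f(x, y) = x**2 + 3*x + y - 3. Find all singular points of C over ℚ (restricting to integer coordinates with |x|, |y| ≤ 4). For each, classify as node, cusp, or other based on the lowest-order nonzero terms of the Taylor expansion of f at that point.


No singular points in the scanned grid; C is smooth there.

Compute partial derivatives:
  f_x = 2*x + 3.
  f_y = 1.
f_y = 1 is a nonzero constant, so f_y never vanishes: no point (x, y) can satisfy f = f_x = f_y = 0. In particular no (x, y) ∈ {−4, ..., 4}² is singular; the curve is smooth.


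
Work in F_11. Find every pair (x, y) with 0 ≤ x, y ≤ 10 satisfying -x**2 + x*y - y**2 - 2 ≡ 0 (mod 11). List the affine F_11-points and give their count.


Affine F_11-points: {(0, 3), (0, 8), (1, 6), (3, 0), (3, 3), (5, 6), (5, 10), (6, 1), (6, 5), (8, 0), (8, 8), (10, 5)}; count = 12.

For each of the 121 pairs (x, y) ∈ F_11², evaluate f(x, y) mod 11. Record the zeros.
  x = 0: [0↦9, 1↦8, 2↦5, 3↦0, 4↦4, 5↦6, 6↦6, 7↦4, 8↦0, 9↦5, 10↦8]  zeros at y ∈ {3, 8}
  x = 1: [0↦8, 1↦8, 2↦6, 3↦2, 4↦7, 5↦10, 6↦0, 7↦10, 8↦7, 9↦2, 10↦6]  zeros at y ∈ {6}
  x = 2: [0↦5, 1↦6, 2↦5, 3↦2, 4↦8, 5↦1, 6↦3, 7↦3, 8↦1, 9↦8, 10↦2]  zeros at y ∈ ∅
  x = 3: [0↦0, 1↦2, 2↦2, 3↦0, 4↦7, 5↦1, 6↦4, 7↦5, 8↦4, 9↦1, 10↦7]  zeros at y ∈ {0, 3}
  x = 4: [0↦4, 1↦7, 2↦8, 3↦7, 4↦4, 5↦10, 6↦3, 7↦5, 8↦5, 9↦3, 10↦10]  zeros at y ∈ ∅
  x = 5: [0↦6, 1↦10, 2↦1, 3↦1, 4↦10, 5↦6, 6↦0, 7↦3, 8↦4, 9↦3, 10↦0]  zeros at y ∈ {6, 10}
  x = 6: [0↦6, 1↦0, 2↦3, 3↦4, 4↦3, 5↦0, 6↦6, 7↦10, 8↦1, 9↦1, 10↦10]  zeros at y ∈ {1, 5}
  x = 7: [0↦4, 1↦10, 2↦3, 3↦5, 4↦5, 5↦3, 6↦10, 7↦4, 8↦7, 9↦8, 10↦7]  zeros at y ∈ ∅
  x = 8: [0↦0, 1↦7, 2↦1, 3↦4, 4↦5, 5↦4, 6↦1, 7↦7, 8↦0, 9↦2, 10↦2]  zeros at y ∈ {0, 8}
  x = 9: [0↦5, 1↦2, 2↦8, 3↦1, 4↦3, 5↦3, 6↦1, 7↦8, 8↦2, 9↦5, 10↦6]  zeros at y ∈ ∅
  x = 10: [0↦8, 1↦6, 2↦2, 3↦7, 4↦10, 5↦0, 6↦10, 7↦7, 8↦2, 9↦6, 10↦8]  zeros at y ∈ {5}
Collecting zeros: affine points = {(0, 3), (0, 8), (1, 6), (3, 0), (3, 3), (5, 6), (5, 10), (6, 1), (6, 5), (8, 0), (8, 8), (10, 5)}.
Total count |C(F_11)_aff| = 12.


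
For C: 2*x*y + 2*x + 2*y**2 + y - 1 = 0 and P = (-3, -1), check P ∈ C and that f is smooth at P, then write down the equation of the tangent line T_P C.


Tangent line at P: -9*y - 9 = 0.

Step 1: f(-3, -1) = 0, so P lies on C.
Step 2: partial derivatives
  f_x(x, y) = 2*y + 2, f_y(x, y) = 2*x + 4*y + 1.
  f_x(P) = 0, f_y(P) = -9 (gradient nonzero, so P is smooth).
Step 3: tangent line at P: 0·(x − -3) + -9·(y − -1) = 0.
Expanding: -9*y - 9 = 0.


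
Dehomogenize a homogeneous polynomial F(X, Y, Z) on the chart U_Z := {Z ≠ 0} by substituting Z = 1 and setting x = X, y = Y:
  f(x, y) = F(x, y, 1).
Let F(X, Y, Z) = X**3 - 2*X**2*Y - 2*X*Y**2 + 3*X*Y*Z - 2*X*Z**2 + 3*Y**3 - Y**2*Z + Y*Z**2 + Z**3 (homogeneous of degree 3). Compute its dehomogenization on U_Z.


f(x, y) = x**3 - 2*x**2*y - 2*x*y**2 + 3*x*y - 2*x + 3*y**3 - y**2 + y + 1

On U_Z we set Z = 1. Each monomial c·X^i·Y^j·Z^k in F becomes c·x^i·y^j·1^k = c·x^i·y^j.
Substituting Z = 1: F(X, Y, 1) = x**3 - 2*x**2*y - 2*x*y**2 + 3*x*y - 2*x + 3*y**3 - y**2 + y + 1.
Note: deg(f) ≤ deg(F) = 3; strict inequality happens when F is divisible by Z (lost terms).


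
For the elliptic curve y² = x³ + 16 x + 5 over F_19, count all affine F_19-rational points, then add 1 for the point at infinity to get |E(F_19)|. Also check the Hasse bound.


Affine points = {(0, 9), (0, 10), (2, 8), (2, 11), (3, 2), (3, 17), (4, 0), (5, 1), (5, 18), (7, 2), (7, 17), (9, 2), (9, 17), (10, 5), (10, 14), (11, 7), (11, 12), (12, 5), (12, 14), (13, 4), (13, 15), (14, 3), (14, 16), (16, 5), (16, 14), (18, 8), (18, 11)}; affine count = 27; |E(F_19)| = 28.

Discriminant check: Δ ∝ 4a³ + 27b² = 4·16³ + 27·5² = 4·4096 + 27·25 ≡ 16 (mod 19). Nonzero ⇒ E is nonsingular.
For each x ∈ F_19, compute rhs = x³ + 16·x + 5 mod 19, then count y ∈ F_19 with y² ≡ rhs.
  x = 0: rhs = 5, matching y values: 9, 10 (2 points).
  x = 1: rhs = 3, matching y values: none (0 points).
  x = 2: rhs = 7, matching y values: 8, 11 (2 points).
  x = 3: rhs = 4, matching y values: 2, 17 (2 points).
  x = 4: rhs = 0, matching y values: 0 (1 points).
  x = 5: rhs = 1, matching y values: 1, 18 (2 points).
  x = 6: rhs = 13, matching y values: none (0 points).
  x = 7: rhs = 4, matching y values: 2, 17 (2 points).
  x = 8: rhs = 18, matching y values: none (0 points).
  x = 9: rhs = 4, matching y values: 2, 17 (2 points).
  x = 10: rhs = 6, matching y values: 5, 14 (2 points).
  x = 11: rhs = 11, matching y values: 7, 12 (2 points).
  x = 12: rhs = 6, matching y values: 5, 14 (2 points).
  x = 13: rhs = 16, matching y values: 4, 15 (2 points).
  x = 14: rhs = 9, matching y values: 3, 16 (2 points).
  x = 15: rhs = 10, matching y values: none (0 points).
  x = 16: rhs = 6, matching y values: 5, 14 (2 points).
  x = 17: rhs = 3, matching y values: none (0 points).
  x = 18: rhs = 7, matching y values: 8, 11 (2 points).
Total affine count: 27.
Full point count |E(F_19)| = 27 + 1 = 28.
Hasse bound: |28 − (19+1)| = |8| = 8 ≤ 2√19 ≈ 8.7178 ✓.


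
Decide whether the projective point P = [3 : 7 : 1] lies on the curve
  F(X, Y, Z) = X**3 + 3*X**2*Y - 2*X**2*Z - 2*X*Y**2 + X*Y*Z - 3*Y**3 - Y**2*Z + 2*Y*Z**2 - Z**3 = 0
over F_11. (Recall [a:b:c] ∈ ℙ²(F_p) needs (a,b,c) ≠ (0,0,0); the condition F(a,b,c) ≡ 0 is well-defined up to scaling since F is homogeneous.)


F(3,7,1) ≡ 4 (mod 11); P is NOT on the curve.

Evaluate F(3, 7, 1) term-by-term (mod 11).
  X**3 ↦ 1·27·1·1 = 27
  3*X**2*Y ↦ 3·9·7·1 = 189
  -2*X**2*Z ↦ -2·9·1·1 = -18
  -2*X*Y**2 ↦ -2·3·49·1 = -294
  X*Y*Z ↦ 1·3·7·1 = 21
  -3*Y**3 ↦ -3·1·343·1 = -1029
  -Y**2*Z ↦ -1·1·49·1 = -49
  2*Y*Z**2 ↦ 2·1·7·1 = 14
  -Z**3 ↦ -1·1·1·1 = -1
Sum: F(3, 7, 1) = (27) + (189) + (-18) + (-294) + (21) + (-1029) + (-49) + (14) + (-1) = -1140.
Reducing mod 11: -1140 ≡ 4 (mod 11).
Since F(a, b, c) ≡ 4 ≠ 0 (mod 11), P does NOT lie on the curve.


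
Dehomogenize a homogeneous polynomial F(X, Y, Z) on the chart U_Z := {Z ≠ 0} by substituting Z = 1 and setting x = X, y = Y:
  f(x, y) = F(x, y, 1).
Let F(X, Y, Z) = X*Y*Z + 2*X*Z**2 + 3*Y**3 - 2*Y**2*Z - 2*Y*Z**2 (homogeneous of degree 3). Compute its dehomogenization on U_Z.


f(x, y) = x*y + 2*x + 3*y**3 - 2*y**2 - 2*y

On U_Z we set Z = 1. Each monomial c·X^i·Y^j·Z^k in F becomes c·x^i·y^j·1^k = c·x^i·y^j.
Substituting Z = 1: F(X, Y, 1) = x*y + 2*x + 3*y**3 - 2*y**2 - 2*y.
Note: deg(f) ≤ deg(F) = 3; strict inequality happens when F is divisible by Z (lost terms).


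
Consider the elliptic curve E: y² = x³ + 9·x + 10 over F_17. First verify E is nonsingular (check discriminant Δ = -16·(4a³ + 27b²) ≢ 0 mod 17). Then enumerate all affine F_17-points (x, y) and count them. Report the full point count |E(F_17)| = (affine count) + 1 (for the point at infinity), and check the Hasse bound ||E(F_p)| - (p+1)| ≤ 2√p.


Affine points = {(2, 6), (2, 11), (3, 8), (3, 9), (4, 5), (4, 12), (6, 5), (6, 12), (7, 5), (7, 12), (8, 4), (8, 13), (9, 2), (9, 15), (15, 1), (15, 16), (16, 0)}; affine count = 17; |E(F_17)| = 18.

Discriminant check: Δ ∝ 4a³ + 27b² = 4·9³ + 27·10² = 4·729 + 27·100 ≡ 6 (mod 17). Nonzero ⇒ E is nonsingular.
For each x ∈ F_17, compute rhs = x³ + 9·x + 10 mod 17, then count y ∈ F_17 with y² ≡ rhs.
  x = 0: rhs = 10, matching y values: none (0 points).
  x = 1: rhs = 3, matching y values: none (0 points).
  x = 2: rhs = 2, matching y values: 6, 11 (2 points).
  x = 3: rhs = 13, matching y values: 8, 9 (2 points).
  x = 4: rhs = 8, matching y values: 5, 12 (2 points).
  x = 5: rhs = 10, matching y values: none (0 points).
  x = 6: rhs = 8, matching y values: 5, 12 (2 points).
  x = 7: rhs = 8, matching y values: 5, 12 (2 points).
  x = 8: rhs = 16, matching y values: 4, 13 (2 points).
  x = 9: rhs = 4, matching y values: 2, 15 (2 points).
  x = 10: rhs = 12, matching y values: none (0 points).
  x = 11: rhs = 12, matching y values: none (0 points).
  x = 12: rhs = 10, matching y values: none (0 points).
  x = 13: rhs = 12, matching y values: none (0 points).
  x = 14: rhs = 7, matching y values: none (0 points).
  x = 15: rhs = 1, matching y values: 1, 16 (2 points).
  x = 16: rhs = 0, matching y values: 0 (1 points).
Total affine count: 17.
Full point count |E(F_17)| = 17 + 1 = 18.
Hasse bound: |18 − (17+1)| = |0| = 0 ≤ 2√17 ≈ 8.2462 ✓.


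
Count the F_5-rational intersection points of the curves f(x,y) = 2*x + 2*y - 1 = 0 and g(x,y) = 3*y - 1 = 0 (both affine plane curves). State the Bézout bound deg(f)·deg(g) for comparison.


Common zeros: {(1, 2)}; count = 1; Bézout bound = 1.

deg(f) = 1, deg(g) = 1, so Bézout bound = 1.
Scan x ∈ F_5. For each x, list the y ∈ F_5 with f(x, y) ≡ 0 and those with g(x, y) ≡ 0 (mod 5); the common zeros in that column are the intersection.
  x = 0: f ≡ 0 at y ∈ {3}; g ≡ 0 at y ∈ {2}; common: ∅.
  x = 1: f ≡ 0 at y ∈ {2}; g ≡ 0 at y ∈ {2}; common: {2}.
  x = 2: f ≡ 0 at y ∈ {1}; g ≡ 0 at y ∈ {2}; common: ∅.
  x = 3: f ≡ 0 at y ∈ {0}; g ≡ 0 at y ∈ {2}; common: ∅.
  x = 4: f ≡ 0 at y ∈ {4}; g ≡ 0 at y ∈ {2}; common: ∅.
Collecting: common zeros = {(1, 2)}, so the count is 1.
Comparison with the Bézout bound: 1 ≤ 1 = deg(f)·deg(g), as expected for curves with no common component (the bound is attained).


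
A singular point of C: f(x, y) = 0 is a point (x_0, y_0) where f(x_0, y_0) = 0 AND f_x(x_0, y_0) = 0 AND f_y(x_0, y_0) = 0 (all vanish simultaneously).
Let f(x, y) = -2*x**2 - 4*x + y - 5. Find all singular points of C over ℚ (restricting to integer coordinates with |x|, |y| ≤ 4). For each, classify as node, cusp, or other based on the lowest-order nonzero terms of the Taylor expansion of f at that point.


No singular points in the scanned grid; C is smooth there.

Compute partial derivatives:
  f_x = -4*x - 4.
  f_y = 1.
f_y = 1 is a nonzero constant, so f_y never vanishes: no point (x, y) can satisfy f = f_x = f_y = 0. In particular no (x, y) ∈ {−4, ..., 4}² is singular; the curve is smooth.


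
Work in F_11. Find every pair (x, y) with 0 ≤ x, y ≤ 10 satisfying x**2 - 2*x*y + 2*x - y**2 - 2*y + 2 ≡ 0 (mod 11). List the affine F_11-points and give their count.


Affine F_11-points: {(0, 4), (0, 5), (1, 1), (1, 6), (3, 7), (6, 4), (8, 5), (8, 10), (9, 6), (9, 7), (10, 1), (10, 10)}; count = 12.

For each of the 121 pairs (x, y) ∈ F_11², evaluate f(x, y) mod 11. Record the zeros.
  x = 0: [0↦2, 1↦10, 2↦5, 3↦9, 4↦0, 5↦0, 6↦9, 7↦5, 8↦10, 9↦2, 10↦3]  zeros at y ∈ {4, 5}
  x = 1: [0↦5, 1↦0, 2↦4, 3↦6, 4↦6, 5↦4, 6↦0, 7↦5, 8↦8, 9↦9, 10↦8]  zeros at y ∈ {1, 6}
  x = 2: [0↦10, 1↦3, 2↦5, 3↦5, 4↦3, 5↦10, 6↦4, 7↦7, 8↦8, 9↦7, 10↦4]  zeros at y ∈ ∅
  x = 3: [0↦6, 1↦8, 2↦8, 3↦6, 4↦2, 5↦7, 6↦10, 7↦0, 8↦10, 9↦7, 10↦2]  zeros at y ∈ {7}
  x = 4: [0↦4, 1↦4, 2↦2, 3↦9, 4↦3, 5↦6, 6↦7, 7↦6, 8↦3, 9↦9, 10↦2]  zeros at y ∈ ∅
  x = 5: [0↦4, 1↦2, 2↦9, 3↦3, 4↦6, 5↦7, 6↦6, 7↦3, 8↦9, 9↦2, 10↦4]  zeros at y ∈ ∅
  x = 6: [0↦6, 1↦2, 2↦7, 3↦10, 4↦0, 5↦10, 6↦7, 7↦2, 8↦6, 9↦8, 10↦8]  zeros at y ∈ {4}
  x = 7: [0↦10, 1↦4, 2↦7, 3↦8, 4↦7, 5↦4, 6↦10, 7↦3, 8↦5, 9↦5, 10↦3]  zeros at y ∈ ∅
  x = 8: [0↦5, 1↦8, 2↦9, 3↦8, 4↦5, 5↦0, 6↦4, 7↦6, 8↦6, 9↦4, 10↦0]  zeros at y ∈ {5, 10}
  x = 9: [0↦2, 1↦3, 2↦2, 3↦10, 4↦5, 5↦9, 6↦0, 7↦0, 8↦9, 9↦5, 10↦10]  zeros at y ∈ {6, 7}
  x = 10: [0↦1, 1↦0, 2↦8, 3↦3, 4↦7, 5↦9, 6↦9, 7↦7, 8↦3, 9↦8, 10↦0]  zeros at y ∈ {1, 10}
Collecting zeros: affine points = {(0, 4), (0, 5), (1, 1), (1, 6), (3, 7), (6, 4), (8, 5), (8, 10), (9, 6), (9, 7), (10, 1), (10, 10)}.
Total count |C(F_11)_aff| = 12.


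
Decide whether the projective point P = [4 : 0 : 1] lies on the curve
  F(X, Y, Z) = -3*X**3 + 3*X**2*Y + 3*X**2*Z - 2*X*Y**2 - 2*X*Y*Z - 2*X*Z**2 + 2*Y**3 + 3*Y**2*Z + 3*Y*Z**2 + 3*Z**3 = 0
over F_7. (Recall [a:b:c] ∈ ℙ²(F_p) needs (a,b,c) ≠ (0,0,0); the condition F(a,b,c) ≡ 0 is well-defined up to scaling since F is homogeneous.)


F(4,0,1) ≡ 5 (mod 7); P is NOT on the curve.

Evaluate F(4, 0, 1) term-by-term (mod 7).
  -3*X**3 ↦ -3·64·1·1 = -192
  3*X**2*Y ↦ 3·16·0·1 = 0
  3*X**2*Z ↦ 3·16·1·1 = 48
  -2*X*Y**2 ↦ -2·4·0·1 = 0
  -2*X*Y*Z ↦ -2·4·0·1 = 0
  -2*X*Z**2 ↦ -2·4·1·1 = -8
  2*Y**3 ↦ 2·1·0·1 = 0
  3*Y**2*Z ↦ 3·1·0·1 = 0
  3*Y*Z**2 ↦ 3·1·0·1 = 0
  3*Z**3 ↦ 3·1·1·1 = 3
Sum: F(4, 0, 1) = (-192) + (0) + (48) + (0) + (0) + (-8) + (0) + (0) + (0) + (3) = -149.
Reducing mod 7: -149 ≡ 5 (mod 7).
Since F(a, b, c) ≡ 5 ≠ 0 (mod 7), P does NOT lie on the curve.


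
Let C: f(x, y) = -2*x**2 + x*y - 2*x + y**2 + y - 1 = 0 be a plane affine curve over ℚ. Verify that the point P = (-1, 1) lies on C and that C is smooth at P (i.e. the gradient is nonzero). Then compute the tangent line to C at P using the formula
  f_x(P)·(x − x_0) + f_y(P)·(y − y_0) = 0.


Tangent line at P: 3*x + 2*y + 1 = 0.

Step 1: f(-1, 1) = 0, so P lies on C.
Step 2: partial derivatives
  f_x(x, y) = -4*x + y - 2, f_y(x, y) = x + 2*y + 1.
  f_x(P) = 3, f_y(P) = 2 (gradient nonzero, so P is smooth).
Step 3: tangent line at P: 3·(x − -1) + 2·(y − 1) = 0.
Expanding: 3*x + 2*y + 1 = 0.


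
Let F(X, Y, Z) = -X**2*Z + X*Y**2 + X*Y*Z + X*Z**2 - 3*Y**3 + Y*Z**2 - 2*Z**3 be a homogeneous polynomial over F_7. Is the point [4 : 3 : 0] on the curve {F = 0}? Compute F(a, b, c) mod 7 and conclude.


F(4,3,0) ≡ 4 (mod 7); P is NOT on the curve.

Evaluate F(4, 3, 0) term-by-term (mod 7).
  -X**2*Z ↦ -1·16·1·0 = 0
  X*Y**2 ↦ 1·4·9·1 = 36
  X*Y*Z ↦ 1·4·3·0 = 0
  X*Z**2 ↦ 1·4·1·0 = 0
  -3*Y**3 ↦ -3·1·27·1 = -81
  Y*Z**2 ↦ 1·1·3·0 = 0
  -2*Z**3 ↦ -2·1·1·0 = 0
Sum: F(4, 3, 0) = (0) + (36) + (0) + (0) + (-81) + (0) + (0) = -45.
Reducing mod 7: -45 ≡ 4 (mod 7).
Since F(a, b, c) ≡ 4 ≠ 0 (mod 7), P does NOT lie on the curve.


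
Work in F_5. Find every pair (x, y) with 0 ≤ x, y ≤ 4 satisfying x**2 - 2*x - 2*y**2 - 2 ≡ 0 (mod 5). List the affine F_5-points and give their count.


Affine F_5-points: {(0, 2), (0, 3), (1, 1), (1, 4), (2, 2), (2, 3)}; count = 6.

For each of the 25 pairs (x, y) ∈ F_5², evaluate f(x, y) mod 5. Record the zeros.
  x = 0: [0↦3, 1↦1, 2↦0, 3↦0, 4↦1]  zeros at y ∈ {2, 3}
  x = 1: [0↦2, 1↦0, 2↦4, 3↦4, 4↦0]  zeros at y ∈ {1, 4}
  x = 2: [0↦3, 1↦1, 2↦0, 3↦0, 4↦1]  zeros at y ∈ {2, 3}
  x = 3: [0↦1, 1↦4, 2↦3, 3↦3, 4↦4]  zeros at y ∈ ∅
  x = 4: [0↦1, 1↦4, 2↦3, 3↦3, 4↦4]  zeros at y ∈ ∅
Collecting zeros: affine points = {(0, 2), (0, 3), (1, 1), (1, 4), (2, 2), (2, 3)}.
Total count |C(F_5)_aff| = 6.


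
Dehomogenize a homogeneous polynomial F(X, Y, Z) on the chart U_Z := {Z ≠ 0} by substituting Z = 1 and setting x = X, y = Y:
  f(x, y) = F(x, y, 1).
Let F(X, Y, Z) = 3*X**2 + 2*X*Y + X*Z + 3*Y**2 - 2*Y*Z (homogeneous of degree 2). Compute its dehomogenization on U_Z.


f(x, y) = 3*x**2 + 2*x*y + x + 3*y**2 - 2*y

On U_Z we set Z = 1. Each monomial c·X^i·Y^j·Z^k in F becomes c·x^i·y^j·1^k = c·x^i·y^j.
Substituting Z = 1: F(X, Y, 1) = 3*x**2 + 2*x*y + x + 3*y**2 - 2*y.
Note: deg(f) ≤ deg(F) = 2; strict inequality happens when F is divisible by Z (lost terms).


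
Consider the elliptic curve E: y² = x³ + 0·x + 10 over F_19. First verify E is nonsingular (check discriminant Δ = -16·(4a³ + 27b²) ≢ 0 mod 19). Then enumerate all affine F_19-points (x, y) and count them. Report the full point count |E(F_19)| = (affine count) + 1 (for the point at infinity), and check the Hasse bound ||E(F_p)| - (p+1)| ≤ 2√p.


Affine points = {(1, 7), (1, 12), (4, 6), (4, 13), (6, 6), (6, 13), (7, 7), (7, 12), (8, 3), (8, 16), (9, 6), (9, 13), (11, 7), (11, 12), (12, 3), (12, 16), (18, 3), (18, 16)}; affine count = 18; |E(F_19)| = 19.

Discriminant check: Δ ∝ 4a³ + 27b² = 4·0³ + 27·10² = 4·0 + 27·100 ≡ 2 (mod 19). Nonzero ⇒ E is nonsingular.
For each x ∈ F_19, compute rhs = x³ + 0·x + 10 mod 19, then count y ∈ F_19 with y² ≡ rhs.
  x = 0: rhs = 10, matching y values: none (0 points).
  x = 1: rhs = 11, matching y values: 7, 12 (2 points).
  x = 2: rhs = 18, matching y values: none (0 points).
  x = 3: rhs = 18, matching y values: none (0 points).
  x = 4: rhs = 17, matching y values: 6, 13 (2 points).
  x = 5: rhs = 2, matching y values: none (0 points).
  x = 6: rhs = 17, matching y values: 6, 13 (2 points).
  x = 7: rhs = 11, matching y values: 7, 12 (2 points).
  x = 8: rhs = 9, matching y values: 3, 16 (2 points).
  x = 9: rhs = 17, matching y values: 6, 13 (2 points).
  x = 10: rhs = 3, matching y values: none (0 points).
  x = 11: rhs = 11, matching y values: 7, 12 (2 points).
  x = 12: rhs = 9, matching y values: 3, 16 (2 points).
  x = 13: rhs = 3, matching y values: none (0 points).
  x = 14: rhs = 18, matching y values: none (0 points).
  x = 15: rhs = 3, matching y values: none (0 points).
  x = 16: rhs = 2, matching y values: none (0 points).
  x = 17: rhs = 2, matching y values: none (0 points).
  x = 18: rhs = 9, matching y values: 3, 16 (2 points).
Total affine count: 18.
Full point count |E(F_19)| = 18 + 1 = 19.
Hasse bound: |19 − (19+1)| = |-1| = 1 ≤ 2√19 ≈ 8.7178 ✓.


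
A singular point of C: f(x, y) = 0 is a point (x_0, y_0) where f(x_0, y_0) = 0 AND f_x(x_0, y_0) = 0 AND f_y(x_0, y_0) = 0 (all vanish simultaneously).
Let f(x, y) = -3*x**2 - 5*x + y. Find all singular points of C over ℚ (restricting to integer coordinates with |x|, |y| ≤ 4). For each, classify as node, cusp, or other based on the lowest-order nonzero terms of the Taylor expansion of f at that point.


No singular points in the scanned grid; C is smooth there.

Compute partial derivatives:
  f_x = -6*x - 5.
  f_y = 1.
f_y = 1 is a nonzero constant, so f_y never vanishes: no point (x, y) can satisfy f = f_x = f_y = 0. In particular no (x, y) ∈ {−4, ..., 4}² is singular; the curve is smooth.


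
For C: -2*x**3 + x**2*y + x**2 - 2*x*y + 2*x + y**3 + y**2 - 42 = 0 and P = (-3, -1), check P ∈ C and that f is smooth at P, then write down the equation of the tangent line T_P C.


Tangent line at P: -50*x + 16*y - 134 = 0.

Step 1: f(-3, -1) = 0, so P lies on C.
Step 2: partial derivatives
  f_x(x, y) = -6*x**2 + 2*x*y + 2*x - 2*y + 2, f_y(x, y) = x**2 - 2*x + 3*y**2 + 2*y.
  f_x(P) = -50, f_y(P) = 16 (gradient nonzero, so P is smooth).
Step 3: tangent line at P: -50·(x − -3) + 16·(y − -1) = 0.
Expanding: -50*x + 16*y - 134 = 0.


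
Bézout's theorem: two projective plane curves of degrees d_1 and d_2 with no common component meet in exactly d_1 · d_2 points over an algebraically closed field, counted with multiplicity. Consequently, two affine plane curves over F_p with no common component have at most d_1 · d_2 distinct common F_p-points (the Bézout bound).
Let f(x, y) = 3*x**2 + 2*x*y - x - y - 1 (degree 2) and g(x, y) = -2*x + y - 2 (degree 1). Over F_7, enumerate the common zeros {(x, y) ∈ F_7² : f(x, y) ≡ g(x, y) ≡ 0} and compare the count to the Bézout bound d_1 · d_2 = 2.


Common zeros: {(3, 1)}; count = 1; Bézout bound = 2.

deg(f) = 2, deg(g) = 1, so Bézout bound = 2.
Scan x ∈ F_7. For each x, list the y ∈ F_7 with f(x, y) ≡ 0 and those with g(x, y) ≡ 0 (mod 7); the common zeros in that column are the intersection.
  x = 0: f ≡ 0 at y ∈ {6}; g ≡ 0 at y ∈ {2}; common: ∅.
  x = 1: f ≡ 0 at y ∈ {6}; g ≡ 0 at y ∈ {4}; common: ∅.
  x = 2: f ≡ 0 at y ∈ {4}; g ≡ 0 at y ∈ {6}; common: ∅.
  x = 3: f ≡ 0 at y ∈ {1}; g ≡ 0 at y ∈ {1}; common: {1}.
  x = 4: f ≡ 0 at y ∈ ∅; g ≡ 0 at y ∈ {3}; common: ∅.
  x = 5: f ≡ 0 at y ∈ {4}; g ≡ 0 at y ∈ {5}; common: ∅.
  x = 6: f ≡ 0 at y ∈ {1}; g ≡ 0 at y ∈ {0}; common: ∅.
Collecting: common zeros = {(3, 1)}, so the count is 1.
Comparison with the Bézout bound: 1 ≤ 2 = deg(f)·deg(g), as expected for curves with no common component (the affine F_7-count falls short of the bound because intersections may lie at infinity, over extension fields, or carry multiplicity).


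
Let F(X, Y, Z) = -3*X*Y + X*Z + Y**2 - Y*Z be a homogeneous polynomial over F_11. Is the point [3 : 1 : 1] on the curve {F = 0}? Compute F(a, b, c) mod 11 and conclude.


F(3,1,1) ≡ 5 (mod 11); P is NOT on the curve.

Evaluate F(3, 1, 1) term-by-term (mod 11).
  -3*X*Y ↦ -3·3·1·1 = -9
  X*Z ↦ 1·3·1·1 = 3
  Y**2 ↦ 1·1·1·1 = 1
  -Y*Z ↦ -1·1·1·1 = -1
Sum: F(3, 1, 1) = (-9) + (3) + (1) + (-1) = -6.
Reducing mod 11: -6 ≡ 5 (mod 11).
Since F(a, b, c) ≡ 5 ≠ 0 (mod 11), P does NOT lie on the curve.


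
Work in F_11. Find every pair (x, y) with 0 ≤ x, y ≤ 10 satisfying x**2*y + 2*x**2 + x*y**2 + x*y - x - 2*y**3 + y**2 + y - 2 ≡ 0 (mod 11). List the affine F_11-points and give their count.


Affine F_11-points: {(0, 3), (0, 4), (0, 10), (1, 10), (5, 7), (6, 4), (6, 7), (6, 9), (7, 8), (8, 1), (9, 8), (10, 1)}; count = 12.

For each of the 121 pairs (x, y) ∈ F_11², evaluate f(x, y) mod 11. Record the zeros.
  x = 0: [0↦9, 1↦9, 2↦10, 3↦0, 4↦0, 5↦9, 6↦4, 7↦6, 8↦3, 9↦5, 10↦0]  zeros at y ∈ {3, 4, 10}
  x = 1: [0↦10, 1↦2, 2↦8, 3↦5, 4↦3, 5↦1, 6↦9, 7↦4, 8↦7, 9↦6, 10↦0]  zeros at y ∈ {10}
  x = 2: [0↦4, 1↦1, 2↦3, 3↦9, 4↦7, 5↦7, 6↦8, 7↦9, 8↦9, 9↦7, 10↦2]  zeros at y ∈ ∅
  x = 3: [0↦2, 1↦6, 2↦6, 3↦1, 4↦1, 5↦5, 6↦1, 7↦10, 8↦9, 9↦8, 10↦6]  zeros at y ∈ ∅
  x = 4: [0↦4, 1↦6, 2↦6, 3↦3, 4↦7, 5↦6, 6↦10, 7↦7, 8↦7, 9↦9, 10↦1]  zeros at y ∈ ∅
  x = 5: [0↦10, 1↦1, 2↦3, 3↦4, 4↦3, 5↦10, 6↦2, 7↦0, 8↦3, 9↦10, 10↦9]  zeros at y ∈ {7}
  x = 6: [0↦9, 1↦2, 2↦8, 3↦4, 4↦0, 5↦6, 6↦10, 7↦0, 8↦8, 9↦0, 10↦8]  zeros at y ∈ {4, 7, 9}
  x = 7: [0↦1, 1↦9, 2↦10, 3↦3, 4↦9, 5↦5, 6↦1, 7↦7, 8↦0, 9↦1, 10↦9]  zeros at y ∈ {8}
  x = 8: [0↦8, 1↦0, 2↦9, 3↦1, 4↦8, 5↦7, 6↦8, 7↦10, 8↦1, 9↦2, 10↦1]  zeros at y ∈ {1}
  x = 9: [0↦8, 1↦8, 2↦5, 3↦9, 4↦8, 5↦1, 6↦9, 7↦9, 8↦0, 9↦3, 10↦6]  zeros at y ∈ {8}
  x = 10: [0↦1, 1↦0, 2↦9, 3↦5, 4↦9, 5↦9, 6↦4, 7↦4, 8↦8, 9↦4, 10↦2]  zeros at y ∈ {1}
Collecting zeros: affine points = {(0, 3), (0, 4), (0, 10), (1, 10), (5, 7), (6, 4), (6, 7), (6, 9), (7, 8), (8, 1), (9, 8), (10, 1)}.
Total count |C(F_11)_aff| = 12.


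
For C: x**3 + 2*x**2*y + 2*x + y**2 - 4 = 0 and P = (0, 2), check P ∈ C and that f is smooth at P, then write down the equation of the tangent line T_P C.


Tangent line at P: 2*x + 4*y - 8 = 0.

Step 1: f(0, 2) = 0, so P lies on C.
Step 2: partial derivatives
  f_x(x, y) = 3*x**2 + 4*x*y + 2, f_y(x, y) = 2*x**2 + 2*y.
  f_x(P) = 2, f_y(P) = 4 (gradient nonzero, so P is smooth).
Step 3: tangent line at P: 2·(x − 0) + 4·(y − 2) = 0.
Expanding: 2*x + 4*y - 8 = 0.


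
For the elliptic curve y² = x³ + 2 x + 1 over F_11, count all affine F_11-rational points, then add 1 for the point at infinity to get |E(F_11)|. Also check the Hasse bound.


Affine points = {(0, 1), (0, 10), (1, 2), (1, 9), (3, 1), (3, 10), (5, 2), (5, 9), (6, 3), (6, 8), (8, 1), (8, 10), (9, 0), (10, 3), (10, 8)}; affine count = 15; |E(F_11)| = 16.

Discriminant check: Δ ∝ 4a³ + 27b² = 4·2³ + 27·1² = 4·8 + 27·1 ≡ 4 (mod 11). Nonzero ⇒ E is nonsingular.
For each x ∈ F_11, compute rhs = x³ + 2·x + 1 mod 11, then count y ∈ F_11 with y² ≡ rhs.
  x = 0: rhs = 1, matching y values: 1, 10 (2 points).
  x = 1: rhs = 4, matching y values: 2, 9 (2 points).
  x = 2: rhs = 2, matching y values: none (0 points).
  x = 3: rhs = 1, matching y values: 1, 10 (2 points).
  x = 4: rhs = 7, matching y values: none (0 points).
  x = 5: rhs = 4, matching y values: 2, 9 (2 points).
  x = 6: rhs = 9, matching y values: 3, 8 (2 points).
  x = 7: rhs = 6, matching y values: none (0 points).
  x = 8: rhs = 1, matching y values: 1, 10 (2 points).
  x = 9: rhs = 0, matching y values: 0 (1 points).
  x = 10: rhs = 9, matching y values: 3, 8 (2 points).
Total affine count: 15.
Full point count |E(F_11)| = 15 + 1 = 16.
Hasse bound: |16 − (11+1)| = |4| = 4 ≤ 2√11 ≈ 6.6332 ✓.


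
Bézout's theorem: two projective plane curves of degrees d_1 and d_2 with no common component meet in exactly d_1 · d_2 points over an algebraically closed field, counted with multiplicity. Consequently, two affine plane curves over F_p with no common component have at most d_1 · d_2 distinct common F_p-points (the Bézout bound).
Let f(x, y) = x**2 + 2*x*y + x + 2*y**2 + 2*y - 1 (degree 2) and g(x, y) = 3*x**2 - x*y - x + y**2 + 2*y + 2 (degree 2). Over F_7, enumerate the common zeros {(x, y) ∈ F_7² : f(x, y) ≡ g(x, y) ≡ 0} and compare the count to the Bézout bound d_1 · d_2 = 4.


Common zeros: {(3, 2)}; count = 1; Bézout bound = 4.

deg(f) = 2, deg(g) = 2, so Bézout bound = 4.
Scan x ∈ F_7. For each x, list the y ∈ F_7 with f(x, y) ≡ 0 and those with g(x, y) ≡ 0 (mod 7); the common zeros in that column are the intersection.
  x = 0: f ≡ 0 at y ∈ ∅; g ≡ 0 at y ∈ ∅; common: ∅.
  x = 1: f ≡ 0 at y ∈ {1, 4}; g ≡ 0 at y ∈ ∅; common: ∅.
  x = 2: f ≡ 0 at y ∈ ∅; g ≡ 0 at y ∈ {3, 4}; common: ∅.
  x = 3: f ≡ 0 at y ∈ {1, 2}; g ≡ 0 at y ∈ {2, 6}; common: {2}.
  x = 4: f ≡ 0 at y ∈ {4, 5}; g ≡ 0 at y ∈ {3, 6}; common: ∅.
  x = 5: f ≡ 0 at y ∈ ∅; g ≡ 0 at y ∈ {1, 2}; common: ∅.
  x = 6: f ≡ 0 at y ∈ {2, 5}; g ≡ 0 at y ∈ ∅; common: ∅.
Collecting: common zeros = {(3, 2)}, so the count is 1.
Comparison with the Bézout bound: 1 ≤ 4 = deg(f)·deg(g), as expected for curves with no common component (the affine F_7-count falls short of the bound because intersections may lie at infinity, over extension fields, or carry multiplicity).


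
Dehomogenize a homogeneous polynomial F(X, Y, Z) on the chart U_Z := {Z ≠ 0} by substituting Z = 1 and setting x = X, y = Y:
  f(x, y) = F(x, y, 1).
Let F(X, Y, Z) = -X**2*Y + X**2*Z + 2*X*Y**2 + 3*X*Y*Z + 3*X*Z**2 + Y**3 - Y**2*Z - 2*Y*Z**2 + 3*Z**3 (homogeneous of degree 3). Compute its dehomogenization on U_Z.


f(x, y) = -x**2*y + x**2 + 2*x*y**2 + 3*x*y + 3*x + y**3 - y**2 - 2*y + 3

On U_Z we set Z = 1. Each monomial c·X^i·Y^j·Z^k in F becomes c·x^i·y^j·1^k = c·x^i·y^j.
Substituting Z = 1: F(X, Y, 1) = -x**2*y + x**2 + 2*x*y**2 + 3*x*y + 3*x + y**3 - y**2 - 2*y + 3.
Note: deg(f) ≤ deg(F) = 3; strict inequality happens when F is divisible by Z (lost terms).


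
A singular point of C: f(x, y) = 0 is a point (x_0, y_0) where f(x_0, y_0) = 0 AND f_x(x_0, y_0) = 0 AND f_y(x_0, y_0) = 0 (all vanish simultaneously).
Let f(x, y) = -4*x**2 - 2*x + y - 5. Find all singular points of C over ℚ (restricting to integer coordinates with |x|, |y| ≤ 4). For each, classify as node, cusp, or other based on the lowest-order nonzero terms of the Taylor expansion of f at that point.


No singular points in the scanned grid; C is smooth there.

Compute partial derivatives:
  f_x = -8*x - 2.
  f_y = 1.
f_y = 1 is a nonzero constant, so f_y never vanishes: no point (x, y) can satisfy f = f_x = f_y = 0. In particular no (x, y) ∈ {−4, ..., 4}² is singular; the curve is smooth.


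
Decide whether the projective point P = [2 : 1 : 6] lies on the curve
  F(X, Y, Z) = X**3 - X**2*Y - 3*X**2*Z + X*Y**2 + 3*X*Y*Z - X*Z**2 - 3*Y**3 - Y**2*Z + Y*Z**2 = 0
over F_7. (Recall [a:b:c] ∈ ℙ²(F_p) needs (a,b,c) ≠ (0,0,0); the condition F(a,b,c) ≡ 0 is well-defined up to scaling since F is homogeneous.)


F(2,1,6) ≡ 2 (mod 7); P is NOT on the curve.

Evaluate F(2, 1, 6) term-by-term (mod 7).
  X**3 ↦ 1·8·1·1 = 8
  -X**2*Y ↦ -1·4·1·1 = -4
  -3*X**2*Z ↦ -3·4·1·6 = -72
  X*Y**2 ↦ 1·2·1·1 = 2
  3*X*Y*Z ↦ 3·2·1·6 = 36
  -X*Z**2 ↦ -1·2·1·36 = -72
  -3*Y**3 ↦ -3·1·1·1 = -3
  -Y**2*Z ↦ -1·1·1·6 = -6
  Y*Z**2 ↦ 1·1·1·36 = 36
Sum: F(2, 1, 6) = (8) + (-4) + (-72) + (2) + (36) + (-72) + (-3) + (-6) + (36) = -75.
Reducing mod 7: -75 ≡ 2 (mod 7).
Since F(a, b, c) ≡ 2 ≠ 0 (mod 7), P does NOT lie on the curve.


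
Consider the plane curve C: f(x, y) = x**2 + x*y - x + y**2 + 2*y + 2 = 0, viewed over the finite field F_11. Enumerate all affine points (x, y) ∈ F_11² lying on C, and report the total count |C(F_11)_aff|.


Affine F_11-points: {(1, 9), (1, 10), (2, 9), (3, 2), (3, 4), (5, 0), (5, 4), (7, 0), (7, 2), (8, 6), (9, 5), (9, 6)}; count = 12.

For each of the 121 pairs (x, y) ∈ F_11², evaluate f(x, y) mod 11. Record the zeros.
  x = 0: [0↦2, 1↦5, 2↦10, 3↦6, 4↦4, 5↦4, 6↦6, 7↦10, 8↦5, 9↦2, 10↦1]  zeros at y ∈ ∅
  x = 1: [0↦2, 1↦6, 2↦1, 3↦9, 4↦8, 5↦9, 6↦1, 7↦6, 8↦2, 9↦0, 10↦0]  zeros at y ∈ {9, 10}
  x = 2: [0↦4, 1↦9, 2↦5, 3↦3, 4↦3, 5↦5, 6↦9, 7↦4, 8↦1, 9↦0, 10↦1]  zeros at y ∈ {9}
  x = 3: [0↦8, 1↦3, 2↦0, 3↦10, 4↦0, 5↦3, 6↦8, 7↦4, 8↦2, 9↦2, 10↦4]  zeros at y ∈ {2, 4}
  x = 4: [0↦3, 1↦10, 2↦8, 3↦8, 4↦10, 5↦3, 6↦9, 7↦6, 8↦5, 9↦6, 10↦9]  zeros at y ∈ ∅
  x = 5: [0↦0, 1↦8, 2↦7, 3↦8, 4↦0, 5↦5, 6↦1, 7↦10, 8↦10, 9↦1, 10↦5]  zeros at y ∈ {0, 4}
  x = 6: [0↦10, 1↦8, 2↦8, 3↦10, 4↦3, 5↦9, 6↦6, 7↦5, 8↦6, 9↦9, 10↦3]  zeros at y ∈ ∅
  x = 7: [0↦0, 1↦10, 2↦0, 3↦3, 4↦8, 5↦4, 6↦2, 7↦2, 8↦4, 9↦8, 10↦3]  zeros at y ∈ {0, 2}
  x = 8: [0↦3, 1↦3, 2↦5, 3↦9, 4↦4, 5↦1, 6↦0, 7↦1, 8↦4, 9↦9, 10↦5]  zeros at y ∈ {6}
  x = 9: [0↦8, 1↦9, 2↦1, 3↦6, 4↦2, 5↦0, 6↦0, 7↦2, 8↦6, 9↦1, 10↦9]  zeros at y ∈ {5, 6}
  x = 10: [0↦4, 1↦6, 2↦10, 3↦5, 4↦2, 5↦1, 6↦2, 7↦5, 8↦10, 9↦6, 10↦4]  zeros at y ∈ ∅
Collecting zeros: affine points = {(1, 9), (1, 10), (2, 9), (3, 2), (3, 4), (5, 0), (5, 4), (7, 0), (7, 2), (8, 6), (9, 5), (9, 6)}.
Total count |C(F_11)_aff| = 12.


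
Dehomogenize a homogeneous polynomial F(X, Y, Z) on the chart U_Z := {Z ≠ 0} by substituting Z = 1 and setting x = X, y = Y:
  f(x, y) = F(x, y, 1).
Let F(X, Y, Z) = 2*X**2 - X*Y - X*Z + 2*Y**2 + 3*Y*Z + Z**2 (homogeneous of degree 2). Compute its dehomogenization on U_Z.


f(x, y) = 2*x**2 - x*y - x + 2*y**2 + 3*y + 1

On U_Z we set Z = 1. Each monomial c·X^i·Y^j·Z^k in F becomes c·x^i·y^j·1^k = c·x^i·y^j.
Substituting Z = 1: F(X, Y, 1) = 2*x**2 - x*y - x + 2*y**2 + 3*y + 1.
Note: deg(f) ≤ deg(F) = 2; strict inequality happens when F is divisible by Z (lost terms).


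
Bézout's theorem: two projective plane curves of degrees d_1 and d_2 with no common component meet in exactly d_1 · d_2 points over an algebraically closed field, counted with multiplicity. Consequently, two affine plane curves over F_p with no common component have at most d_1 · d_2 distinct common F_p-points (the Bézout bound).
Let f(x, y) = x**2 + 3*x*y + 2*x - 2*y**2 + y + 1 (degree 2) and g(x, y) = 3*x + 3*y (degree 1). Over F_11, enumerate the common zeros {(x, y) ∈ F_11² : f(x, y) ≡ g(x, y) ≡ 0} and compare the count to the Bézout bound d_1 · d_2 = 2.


Common zeros: ∅; count = 0; Bézout bound = 2.

deg(f) = 2, deg(g) = 1, so Bézout bound = 2.
Scan x ∈ F_11. For each x, list the y ∈ F_11 with f(x, y) ≡ 0 and those with g(x, y) ≡ 0 (mod 11); the common zeros in that column are the intersection.
  x = 0: f ≡ 0 at y ∈ {1, 5}; g ≡ 0 at y ∈ {0}; common: ∅.
  x = 1: f ≡ 0 at y ∈ {6, 7}; g ≡ 0 at y ∈ {10}; common: ∅.
  x = 2: f ≡ 0 at y ∈ {10}; g ≡ 0 at y ∈ {9}; common: ∅.
  x = 3: f ≡ 0 at y ∈ ∅; g ≡ 0 at y ∈ {8}; common: ∅.
  x = 4: f ≡ 0 at y ∈ ∅; g ≡ 0 at y ∈ {7}; common: ∅.
  x = 5: f ≡ 0 at y ∈ {3, 5}; g ≡ 0 at y ∈ {6}; common: ∅.
  x = 6: f ≡ 0 at y ∈ {1, 3}; g ≡ 0 at y ∈ {5}; common: ∅.
  x = 7: f ≡ 0 at y ∈ ∅; g ≡ 0 at y ∈ {4}; common: ∅.
  x = 8: f ≡ 0 at y ∈ ∅; g ≡ 0 at y ∈ {3}; common: ∅.
  x = 9: f ≡ 0 at y ∈ {7}; g ≡ 0 at y ∈ {2}; common: ∅.
  x = 10: f ≡ 0 at y ∈ {0, 10}; g ≡ 0 at y ∈ {1}; common: ∅.
Collecting: common zeros = ∅, so the count is 0.
Comparison with the Bézout bound: 0 ≤ 2 = deg(f)·deg(g), as expected for curves with no common component (the affine F_11-count falls short of the bound because intersections may lie at infinity, over extension fields, or carry multiplicity).


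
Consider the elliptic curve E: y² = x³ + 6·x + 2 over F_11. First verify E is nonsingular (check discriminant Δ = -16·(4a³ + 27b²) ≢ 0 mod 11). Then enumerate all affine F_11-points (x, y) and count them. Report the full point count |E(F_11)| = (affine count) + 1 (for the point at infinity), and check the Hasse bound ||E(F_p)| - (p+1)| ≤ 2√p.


Affine points = {(1, 3), (1, 8), (2, 0), (3, 5), (3, 6), (5, 5), (5, 6), (6, 1), (6, 10), (8, 1), (8, 10), (9, 2), (9, 9)}; affine count = 13; |E(F_11)| = 14.

Discriminant check: Δ ∝ 4a³ + 27b² = 4·6³ + 27·2² = 4·216 + 27·4 ≡ 4 (mod 11). Nonzero ⇒ E is nonsingular.
For each x ∈ F_11, compute rhs = x³ + 6·x + 2 mod 11, then count y ∈ F_11 with y² ≡ rhs.
  x = 0: rhs = 2, matching y values: none (0 points).
  x = 1: rhs = 9, matching y values: 3, 8 (2 points).
  x = 2: rhs = 0, matching y values: 0 (1 points).
  x = 3: rhs = 3, matching y values: 5, 6 (2 points).
  x = 4: rhs = 2, matching y values: none (0 points).
  x = 5: rhs = 3, matching y values: 5, 6 (2 points).
  x = 6: rhs = 1, matching y values: 1, 10 (2 points).
  x = 7: rhs = 2, matching y values: none (0 points).
  x = 8: rhs = 1, matching y values: 1, 10 (2 points).
  x = 9: rhs = 4, matching y values: 2, 9 (2 points).
  x = 10: rhs = 6, matching y values: none (0 points).
Total affine count: 13.
Full point count |E(F_11)| = 13 + 1 = 14.
Hasse bound: |14 − (11+1)| = |2| = 2 ≤ 2√11 ≈ 6.6332 ✓.


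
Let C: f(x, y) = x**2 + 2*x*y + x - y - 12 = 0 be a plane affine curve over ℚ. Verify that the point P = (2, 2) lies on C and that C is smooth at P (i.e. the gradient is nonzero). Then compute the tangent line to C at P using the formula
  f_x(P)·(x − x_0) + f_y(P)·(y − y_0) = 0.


Tangent line at P: 9*x + 3*y - 24 = 0.

Step 1: f(2, 2) = 0, so P lies on C.
Step 2: partial derivatives
  f_x(x, y) = 2*x + 2*y + 1, f_y(x, y) = 2*x - 1.
  f_x(P) = 9, f_y(P) = 3 (gradient nonzero, so P is smooth).
Step 3: tangent line at P: 9·(x − 2) + 3·(y − 2) = 0.
Expanding: 9*x + 3*y - 24 = 0.


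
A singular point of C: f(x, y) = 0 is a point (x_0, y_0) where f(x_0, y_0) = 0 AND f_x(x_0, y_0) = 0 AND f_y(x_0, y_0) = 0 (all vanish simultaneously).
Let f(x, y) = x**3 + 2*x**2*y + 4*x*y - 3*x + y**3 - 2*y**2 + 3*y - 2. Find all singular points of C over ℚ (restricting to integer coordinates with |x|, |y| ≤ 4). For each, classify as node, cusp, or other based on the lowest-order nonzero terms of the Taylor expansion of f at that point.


Singular points: {(-1, 1)}; classification: node.

Compute partial derivatives:
  f_x = 3*x**2 + 4*x*y + 4*y - 3.
  f_y = 2*x**2 + 4*x + 3*y**2 - 4*y + 3.
Scan x_0 ∈ {−4, ..., 4}. For each x_0, f_y(x_0, y) is a polynomial in y; find its integer roots y ∈ {−4, ..., 4}, then test f_x and f at those candidates.
  x = -4: f_y(-4, y) = 3*y**2 - 4*y + 19; no integer root y with |y| ≤ 4.
  x = -3: f_y(-3, y) = 3*y**2 - 4*y + 9; no integer root y with |y| ≤ 4.
  x = -2: f_y(-2, y) = 3*y**2 - 4*y + 3; no integer root y with |y| ≤ 4.
  x = -1: f_y(-1, y) = 3*y**2 - 4*y + 1; vanishes at y ∈ {1}. (-1, 1): f_x = 0, f = 0 — SINGULAR.
  x = 0: f_y(0, y) = 3*y**2 - 4*y + 3; no integer root y with |y| ≤ 4.
  x = 1: f_y(1, y) = 3*y**2 - 4*y + 9; no integer root y with |y| ≤ 4.
  x = 2: f_y(2, y) = 3*y**2 - 4*y + 19; no integer root y with |y| ≤ 4.
  x = 3: f_y(3, y) = 3*y**2 - 4*y + 33; no integer root y with |y| ≤ 4.
  x = 4: f_y(4, y) = 3*y**2 - 4*y + 51; no integer root y with |y| ≤ 4.
Only singular point on the grid: (-1, 1).
Classify: substitute x = -1 + u, y = 1 + v and expand: f = u**3 + 2*u**2*v - u**2 + v**3 + v**2.
No constant or linear terms (consistent with a singular point). Quadratic part: -u**2 + v**2. Cubic part: u**3 + 2*u**2*v + v**3.
The quadratic part v**2 - u**2 = (v − u)(v + u) splits into two distinct linear factors, so there are two distinct tangent lines y − 1 = ±(x − -1) — this is a node (ordinary double point).
Classification: node.
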